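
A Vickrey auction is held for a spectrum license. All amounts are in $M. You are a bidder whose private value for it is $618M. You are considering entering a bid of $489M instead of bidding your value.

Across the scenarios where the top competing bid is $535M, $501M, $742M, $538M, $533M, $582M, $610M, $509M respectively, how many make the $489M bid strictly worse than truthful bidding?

7

The deviation hurts exactly when the highest competing bid lies strictly between $489M and $618M — underbidding then forfeits a profitable win.
$535M: inside the interval → strictly worse (loss $83M).
$501M: inside the interval → strictly worse (loss $117M).
$742M: above both → same outcome either way.
$538M: inside the interval → strictly worse (loss $80M).
$533M: inside the interval → strictly worse (loss $85M).
$582M: inside the interval → strictly worse (loss $36M).
$610M: inside the interval → strictly worse (loss $8M).
$509M: inside the interval → strictly worse (loss $109M).
Count: 7.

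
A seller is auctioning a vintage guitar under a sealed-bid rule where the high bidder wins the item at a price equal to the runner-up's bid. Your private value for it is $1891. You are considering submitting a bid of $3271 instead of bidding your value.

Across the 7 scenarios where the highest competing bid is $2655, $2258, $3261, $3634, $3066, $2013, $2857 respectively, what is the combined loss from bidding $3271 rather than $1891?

The deviation costs you only when the competing bid falls strictly between $1891 and $3271; elsewhere both bids give the same outcome.
$2655: truthful payoff $0, deviation payoff −$764 → loss $764.
$2258: truthful payoff $0, deviation payoff −$367 → loss $367.
$3261: truthful payoff $0, deviation payoff −$1370 → loss $1370.
$3634: outcomes coincide → loss $0.
$3066: truthful payoff $0, deviation payoff −$1175 → loss $1175.
$2013: truthful payoff $0, deviation payoff −$122 → loss $122.
$2857: truthful payoff $0, deviation payoff −$966 → loss $966.
Total loss = $764 + $367 + $1370 + $1175 + $122 + $966 = $4764.
Truthful bidding weakly dominates here: raising your bid can only win items priced above your value, and lowering it can only forfeit items priced below.

$4764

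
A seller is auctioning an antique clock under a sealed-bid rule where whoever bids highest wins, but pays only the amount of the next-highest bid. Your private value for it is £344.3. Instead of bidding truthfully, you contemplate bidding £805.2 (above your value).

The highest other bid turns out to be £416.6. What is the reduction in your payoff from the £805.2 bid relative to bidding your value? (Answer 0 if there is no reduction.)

£72.3

Bidding your value £344.3: you lose (since £344.3 < £416.6). Payoff £0.
Bidding £805.2: you win and pay £416.6. Payoff £344.3 − £416.6 = −£72.3.
The competing bid £416.6 lies between your value and your inflated bid, so overbidding wins an item priced above your value.
Loss from deviating = £0 − (−£72.3) = £72.3.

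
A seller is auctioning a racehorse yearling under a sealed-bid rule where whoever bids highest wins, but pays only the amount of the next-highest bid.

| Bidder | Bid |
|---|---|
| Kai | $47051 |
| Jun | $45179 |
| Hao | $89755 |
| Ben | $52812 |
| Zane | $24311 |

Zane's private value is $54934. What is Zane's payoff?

$0

Highest bid: Hao at $89755, so Hao wins.
Second-highest bid: Ben at $52812 — that is the price the winner pays.
Zane did not win, so Zane pays nothing and receives nothing: payoff $0.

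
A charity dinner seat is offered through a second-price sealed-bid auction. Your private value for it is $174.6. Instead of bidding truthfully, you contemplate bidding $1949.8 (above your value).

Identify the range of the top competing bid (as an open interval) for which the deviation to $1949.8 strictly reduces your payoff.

($174.6, $1949.8)

If the competing bid is below $174.6, both bids win at the same price — no difference.
If it is above $1949.8, both bids lose — no difference.
If it lies strictly between $174.6 and $1949.8, bidding your value loses (payoff 0) while bidding $1949.8 wins at a price above your value (payoff negative).
So the deviation strictly hurts on the open interval ($174.6, $1949.8).
Truthful bidding weakly dominates here: raising your bid can only win items priced above your value, and lowering it can only forfeit items priced below.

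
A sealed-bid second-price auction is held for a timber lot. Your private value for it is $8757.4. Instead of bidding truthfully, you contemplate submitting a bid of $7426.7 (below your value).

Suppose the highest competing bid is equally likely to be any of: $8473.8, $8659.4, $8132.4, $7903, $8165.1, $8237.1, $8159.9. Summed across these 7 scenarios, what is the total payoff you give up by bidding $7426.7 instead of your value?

The deviation costs you only when the competing bid falls strictly between $7426.7 and $8757.4; elsewhere both bids give the same outcome.
$8473.8: truthful payoff $283.6, deviation payoff $0 → loss $283.6.
$8659.4: truthful payoff $98, deviation payoff $0 → loss $98.
$8132.4: truthful payoff $625, deviation payoff $0 → loss $625.
$7903: truthful payoff $854.4, deviation payoff $0 → loss $854.4.
$8165.1: truthful payoff $592.3, deviation payoff $0 → loss $592.3.
$8237.1: truthful payoff $520.3, deviation payoff $0 → loss $520.3.
$8159.9: truthful payoff $597.5, deviation payoff $0 → loss $597.5.
Total loss = $283.6 + $98 + $625 + $854.4 + $592.3 + $520.3 + $597.5 = $3571.1.

$3571.1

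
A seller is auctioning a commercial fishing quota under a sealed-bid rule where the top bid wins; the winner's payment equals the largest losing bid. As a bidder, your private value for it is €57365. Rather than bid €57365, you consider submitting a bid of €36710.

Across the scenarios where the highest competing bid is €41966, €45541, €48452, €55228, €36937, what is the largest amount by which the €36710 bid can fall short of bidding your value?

€20428

€41966: truthful gives €15399, deviation gives €0 → loss €15399.
€45541: truthful gives €11824, deviation gives €0 → loss €11824.
€48452: truthful gives €8913, deviation gives €0 → loss €8913.
€55228: truthful gives €2137, deviation gives €0 → loss €2137.
€36937: truthful gives €20428, deviation gives €0 → loss €20428.
Maximum loss: €20428.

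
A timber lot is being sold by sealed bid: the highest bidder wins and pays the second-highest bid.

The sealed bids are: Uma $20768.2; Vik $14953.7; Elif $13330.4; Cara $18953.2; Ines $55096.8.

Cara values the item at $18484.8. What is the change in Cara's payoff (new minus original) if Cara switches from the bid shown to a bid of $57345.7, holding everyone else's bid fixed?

The highest bid among the other bidders is $55096.8; Cara's bid doesn't change that.
Original bid $18953.2: Cara is not highest (top rival bid is $55096.8); payoff $0.
Alternative bid $57345.7: Cara is highest, pays the top rival bid $55096.8; payoff $18484.8 − $55096.8 = −$36612.
Change in payoff = −$36612 − ($0) = −$36612.

−$36612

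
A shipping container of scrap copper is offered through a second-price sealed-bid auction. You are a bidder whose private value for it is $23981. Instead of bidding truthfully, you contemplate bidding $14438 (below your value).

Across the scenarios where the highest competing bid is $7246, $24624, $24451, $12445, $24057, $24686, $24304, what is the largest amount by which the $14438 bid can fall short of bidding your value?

$7246: same outcome either way → loss $0.
$24624: same outcome either way → loss $0.
$24451: same outcome either way → loss $0.
$12445: same outcome either way → loss $0.
$24057: same outcome either way → loss $0.
$24686: same outcome either way → loss $0.
$24304: same outcome either way → loss $0.
Maximum loss: $0.

$0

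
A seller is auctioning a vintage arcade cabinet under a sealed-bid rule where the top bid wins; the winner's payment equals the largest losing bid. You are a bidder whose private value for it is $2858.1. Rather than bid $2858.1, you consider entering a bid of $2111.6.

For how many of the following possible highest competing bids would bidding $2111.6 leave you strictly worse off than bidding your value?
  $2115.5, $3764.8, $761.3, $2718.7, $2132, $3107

3

The deviation hurts exactly when the highest competing bid lies strictly between $2111.6 and $2858.1 — underbidding then forfeits a profitable win.
$2115.5: inside the interval → strictly worse (loss $742.6).
$3764.8: above both → same outcome either way.
$761.3: below both → same outcome either way.
$2718.7: inside the interval → strictly worse (loss $139.4).
$2132: inside the interval → strictly worse (loss $726.1).
$3107: above both → same outcome either way.
Count: 3.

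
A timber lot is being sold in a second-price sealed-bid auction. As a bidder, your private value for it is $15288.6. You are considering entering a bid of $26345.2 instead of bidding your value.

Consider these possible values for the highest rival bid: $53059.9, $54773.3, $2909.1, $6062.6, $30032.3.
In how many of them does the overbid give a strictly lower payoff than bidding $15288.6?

0

The deviation hurts exactly when the highest competing bid lies strictly between $15288.6 and $26345.2 — overbidding then wins at a price above your value.
$53059.9: above both → same outcome either way.
$54773.3: above both → same outcome either way.
$2909.1: below both → same outcome either way.
$6062.6: below both → same outcome either way.
$30032.3: above both → same outcome either way.
Count: 0.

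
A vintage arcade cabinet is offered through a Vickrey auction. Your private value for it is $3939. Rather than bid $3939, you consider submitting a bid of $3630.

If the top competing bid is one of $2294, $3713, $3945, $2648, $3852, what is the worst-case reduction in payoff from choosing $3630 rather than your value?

$226

$2294: same outcome either way → loss $0.
$3713: truthful gives $226, deviation gives $0 → loss $226.
$3945: same outcome either way → loss $0.
$2648: same outcome either way → loss $0.
$3852: truthful gives $87, deviation gives $0 → loss $87.
Maximum loss: $226.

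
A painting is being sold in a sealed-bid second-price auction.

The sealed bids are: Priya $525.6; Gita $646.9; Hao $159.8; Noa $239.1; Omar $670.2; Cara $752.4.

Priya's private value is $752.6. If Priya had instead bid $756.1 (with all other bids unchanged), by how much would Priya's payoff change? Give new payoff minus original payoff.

$0.2

The highest bid among the other bidders is $752.4; Priya's bid doesn't change that.
Original bid $525.6: Priya is not highest (top rival bid is $752.4); payoff $0.
Alternative bid $756.1: Priya is highest, pays the top rival bid $752.4; payoff $752.6 − $752.4 = $0.2.
Change in payoff = $0.2 − ($0) = $0.2.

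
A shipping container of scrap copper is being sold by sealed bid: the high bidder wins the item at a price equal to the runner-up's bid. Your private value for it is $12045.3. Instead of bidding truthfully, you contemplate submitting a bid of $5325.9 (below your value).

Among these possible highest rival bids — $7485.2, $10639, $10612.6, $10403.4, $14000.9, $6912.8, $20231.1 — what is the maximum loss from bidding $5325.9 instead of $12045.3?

$7485.2: truthful gives $4560.1, deviation gives $0 → loss $4560.1.
$10639: truthful gives $1406.3, deviation gives $0 → loss $1406.3.
$10612.6: truthful gives $1432.7, deviation gives $0 → loss $1432.7.
$10403.4: truthful gives $1641.9, deviation gives $0 → loss $1641.9.
$14000.9: same outcome either way → loss $0.
$6912.8: truthful gives $5132.5, deviation gives $0 → loss $5132.5.
$20231.1: same outcome either way → loss $0.
Maximum loss: $5132.5.

$5132.5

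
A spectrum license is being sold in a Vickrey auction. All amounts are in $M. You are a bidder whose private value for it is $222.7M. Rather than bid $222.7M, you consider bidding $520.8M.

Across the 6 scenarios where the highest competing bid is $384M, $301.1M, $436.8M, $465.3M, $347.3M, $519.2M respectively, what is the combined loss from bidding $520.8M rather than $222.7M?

The deviation costs you only when the competing bid falls strictly between $222.7M and $520.8M; elsewhere both bids give the same outcome.
$384M: truthful payoff $0M, deviation payoff −$161.3M → loss $161.3M.
$301.1M: truthful payoff $0M, deviation payoff −$78.4M → loss $78.4M.
$436.8M: truthful payoff $0M, deviation payoff −$214.1M → loss $214.1M.
$465.3M: truthful payoff $0M, deviation payoff −$242.6M → loss $242.6M.
$347.3M: truthful payoff $0M, deviation payoff −$124.6M → loss $124.6M.
$519.2M: truthful payoff $0M, deviation payoff −$296.5M → loss $296.5M.
Total loss = $161.3M + $78.4M + $214.1M + $242.6M + $124.6M + $296.5M = $1117.5M.
Because the price is fixed by the runner-up's bid, deviating from your value can only change a good outcome into a bad one — never the reverse.

$1117.5M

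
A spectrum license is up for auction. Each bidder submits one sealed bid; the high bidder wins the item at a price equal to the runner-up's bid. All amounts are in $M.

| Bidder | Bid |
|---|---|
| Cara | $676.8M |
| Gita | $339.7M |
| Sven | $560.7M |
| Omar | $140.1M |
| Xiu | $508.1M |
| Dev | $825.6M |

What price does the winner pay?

Highest bid: Dev at $825.6M, so Dev wins.
Second-highest bid: Cara at $676.8M — that is the price the winner pays.

$676.8M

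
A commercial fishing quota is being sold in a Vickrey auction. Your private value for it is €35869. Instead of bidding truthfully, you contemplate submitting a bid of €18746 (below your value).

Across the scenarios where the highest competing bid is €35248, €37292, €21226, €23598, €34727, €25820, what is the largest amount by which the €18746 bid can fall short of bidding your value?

€14643

€35248: truthful gives €621, deviation gives €0 → loss €621.
€37292: same outcome either way → loss €0.
€21226: truthful gives €14643, deviation gives €0 → loss €14643.
€23598: truthful gives €12271, deviation gives €0 → loss €12271.
€34727: truthful gives €1142, deviation gives €0 → loss €1142.
€25820: truthful gives €10049, deviation gives €0 → loss €10049.
Maximum loss: €14643.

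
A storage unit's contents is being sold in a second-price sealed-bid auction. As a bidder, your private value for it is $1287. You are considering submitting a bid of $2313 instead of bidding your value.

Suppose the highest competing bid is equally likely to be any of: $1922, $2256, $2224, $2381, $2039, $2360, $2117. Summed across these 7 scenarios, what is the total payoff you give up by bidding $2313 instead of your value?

$4123

The deviation costs you only when the competing bid falls strictly between $1287 and $2313; elsewhere both bids give the same outcome.
$1922: truthful payoff $0, deviation payoff −$635 → loss $635.
$2256: truthful payoff $0, deviation payoff −$969 → loss $969.
$2224: truthful payoff $0, deviation payoff −$937 → loss $937.
$2381: outcomes coincide → loss $0.
$2039: truthful payoff $0, deviation payoff −$752 → loss $752.
$2360: outcomes coincide → loss $0.
$2117: truthful payoff $0, deviation payoff −$830 → loss $830.
Total loss = $635 + $969 + $937 + $752 + $830 = $4123.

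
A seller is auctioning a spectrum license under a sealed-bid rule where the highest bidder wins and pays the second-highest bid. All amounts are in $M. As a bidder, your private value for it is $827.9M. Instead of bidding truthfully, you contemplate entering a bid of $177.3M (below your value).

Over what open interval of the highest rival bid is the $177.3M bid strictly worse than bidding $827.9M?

If the competing bid is below $177.3M, both bids win at the same price — no difference.
If it is above $827.9M, both bids lose — no difference.
If it lies strictly between $177.3M and $827.9M, bidding your value wins at a price below your value (positive payoff) while bidding $177.3M loses (payoff 0).
So the deviation strictly hurts on the open interval ($177.3M, $827.9M).

($177.3M, $827.9M)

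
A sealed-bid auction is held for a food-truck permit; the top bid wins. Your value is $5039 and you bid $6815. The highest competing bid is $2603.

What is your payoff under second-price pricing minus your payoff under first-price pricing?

You have the highest bid, so you win under either rule.
Second-price: pay $2603 → payoff $2436.
First-price: pay your own bid $6815 → payoff −$1776.
Difference = $2436 − (−$1776) = $4212.

$4212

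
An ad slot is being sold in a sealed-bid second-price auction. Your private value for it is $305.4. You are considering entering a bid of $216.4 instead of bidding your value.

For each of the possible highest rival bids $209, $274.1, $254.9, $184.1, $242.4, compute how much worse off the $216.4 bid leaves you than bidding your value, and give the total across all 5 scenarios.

The deviation costs you only when the competing bid falls strictly between $216.4 and $305.4; elsewhere both bids give the same outcome.
$209: outcomes coincide → loss $0.
$274.1: truthful payoff $31.3, deviation payoff $0 → loss $31.3.
$254.9: truthful payoff $50.5, deviation payoff $0 → loss $50.5.
$184.1: outcomes coincide → loss $0.
$242.4: truthful payoff $63, deviation payoff $0 → loss $63.
Total loss = $31.3 + $50.5 + $63 = $144.8.

$144.8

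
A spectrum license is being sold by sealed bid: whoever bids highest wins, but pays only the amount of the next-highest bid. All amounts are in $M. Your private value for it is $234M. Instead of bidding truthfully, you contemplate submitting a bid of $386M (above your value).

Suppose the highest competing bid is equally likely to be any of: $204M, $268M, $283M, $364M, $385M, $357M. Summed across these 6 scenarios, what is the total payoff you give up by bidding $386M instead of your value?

The deviation costs you only when the competing bid falls strictly between $234M and $386M; elsewhere both bids give the same outcome.
$204M: outcomes coincide → loss $0M.
$268M: truthful payoff $0M, deviation payoff −$34M → loss $34M.
$283M: truthful payoff $0M, deviation payoff −$49M → loss $49M.
$364M: truthful payoff $0M, deviation payoff −$130M → loss $130M.
$385M: truthful payoff $0M, deviation payoff −$151M → loss $151M.
$357M: truthful payoff $0M, deviation payoff −$123M → loss $123M.
Total loss = $34M + $49M + $130M + $151M + $123M = $487M.
Truthful bidding weakly dominates here: raising your bid can only win items priced above your value, and lowering it can only forfeit items priced below.

$487M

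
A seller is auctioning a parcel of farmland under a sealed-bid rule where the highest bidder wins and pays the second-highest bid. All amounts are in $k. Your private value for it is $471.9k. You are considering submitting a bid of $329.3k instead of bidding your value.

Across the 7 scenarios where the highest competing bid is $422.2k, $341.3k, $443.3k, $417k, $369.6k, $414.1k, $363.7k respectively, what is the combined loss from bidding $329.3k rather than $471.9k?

The deviation costs you only when the competing bid falls strictly between $329.3k and $471.9k; elsewhere both bids give the same outcome.
$422.2k: truthful payoff $49.7k, deviation payoff $0k → loss $49.7k.
$341.3k: truthful payoff $130.6k, deviation payoff $0k → loss $130.6k.
$443.3k: truthful payoff $28.6k, deviation payoff $0k → loss $28.6k.
$417k: truthful payoff $54.9k, deviation payoff $0k → loss $54.9k.
$369.6k: truthful payoff $102.3k, deviation payoff $0k → loss $102.3k.
$414.1k: truthful payoff $57.8k, deviation payoff $0k → loss $57.8k.
$363.7k: truthful payoff $108.2k, deviation payoff $0k → loss $108.2k.
Total loss = $49.7k + $130.6k + $28.6k + $54.9k + $102.3k + $57.8k + $108.2k = $532.1k.

$532.1k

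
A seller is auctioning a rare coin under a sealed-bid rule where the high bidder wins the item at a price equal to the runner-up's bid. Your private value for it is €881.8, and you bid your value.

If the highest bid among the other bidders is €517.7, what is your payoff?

€364.1

Your bid €881.8 exceeds the highest competing bid €517.7, so you win.
In a second-price auction the winner pays the second-highest bid, €517.7.
Payoff = value − price = €881.8 − €517.7 = €364.1.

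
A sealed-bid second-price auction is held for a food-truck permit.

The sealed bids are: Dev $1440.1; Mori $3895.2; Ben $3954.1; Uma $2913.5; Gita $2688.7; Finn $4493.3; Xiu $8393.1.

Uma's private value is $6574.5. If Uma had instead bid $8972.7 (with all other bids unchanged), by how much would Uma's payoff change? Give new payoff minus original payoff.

The highest bid among the other bidders is $8393.1; Uma's bid doesn't change that.
Original bid $2913.5: Uma is not highest (top rival bid is $8393.1); payoff $0.
Alternative bid $8972.7: Uma is highest, pays the top rival bid $8393.1; payoff $6574.5 − $8393.1 = −$1818.6.
Change in payoff = −$1818.6 − ($0) = −$1818.6.

−$1818.6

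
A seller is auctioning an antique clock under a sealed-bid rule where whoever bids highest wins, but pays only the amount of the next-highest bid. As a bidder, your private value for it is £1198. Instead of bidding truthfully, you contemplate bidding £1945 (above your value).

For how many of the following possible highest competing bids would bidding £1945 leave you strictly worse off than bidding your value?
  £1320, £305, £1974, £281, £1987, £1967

1

The deviation hurts exactly when the highest competing bid lies strictly between £1198 and £1945 — overbidding then wins at a price above your value.
£1320: inside the interval → strictly worse (loss £122).
£305: below both → same outcome either way.
£1974: above both → same outcome either way.
£281: below both → same outcome either way.
£1987: above both → same outcome either way.
£1967: above both → same outcome either way.
Count: 1.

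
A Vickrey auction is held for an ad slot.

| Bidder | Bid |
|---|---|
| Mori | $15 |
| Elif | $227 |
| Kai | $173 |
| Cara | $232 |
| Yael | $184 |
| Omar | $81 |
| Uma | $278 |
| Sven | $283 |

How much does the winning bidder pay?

$278

Highest bid: Sven at $283, so Sven wins.
Second-highest bid: Uma at $278 — that is the price the winner pays.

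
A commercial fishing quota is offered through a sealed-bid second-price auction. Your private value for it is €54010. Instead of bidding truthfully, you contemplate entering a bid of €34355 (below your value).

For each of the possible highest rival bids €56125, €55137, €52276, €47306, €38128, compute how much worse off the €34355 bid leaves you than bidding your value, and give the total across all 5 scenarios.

The deviation costs you only when the competing bid falls strictly between €34355 and €54010; elsewhere both bids give the same outcome.
€56125: outcomes coincide → loss €0.
€55137: outcomes coincide → loss €0.
€52276: truthful payoff €1734, deviation payoff €0 → loss €1734.
€47306: truthful payoff €6704, deviation payoff €0 → loss €6704.
€38128: truthful payoff €15882, deviation payoff €0 → loss €15882.
Total loss = €1734 + €6704 + €15882 = €24320.

€24320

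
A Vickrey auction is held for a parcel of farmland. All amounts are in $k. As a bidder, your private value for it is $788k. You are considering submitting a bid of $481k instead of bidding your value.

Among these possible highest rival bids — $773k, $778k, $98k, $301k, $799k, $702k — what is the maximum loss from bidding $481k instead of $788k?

$86k

$773k: truthful gives $15k, deviation gives $0k → loss $15k.
$778k: truthful gives $10k, deviation gives $0k → loss $10k.
$98k: same outcome either way → loss $0k.
$301k: same outcome either way → loss $0k.
$799k: same outcome either way → loss $0k.
$702k: truthful gives $86k, deviation gives $0k → loss $86k.
Maximum loss: $86k.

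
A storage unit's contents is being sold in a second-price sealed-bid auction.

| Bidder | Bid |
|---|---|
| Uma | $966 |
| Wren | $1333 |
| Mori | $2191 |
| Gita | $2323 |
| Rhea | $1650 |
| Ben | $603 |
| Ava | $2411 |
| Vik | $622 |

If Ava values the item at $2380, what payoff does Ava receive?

Highest bid: Ava at $2411, so Ava wins.
Second-highest bid: Gita at $2323 — that is the price the winner pays.
Ava's payoff = value − price = $2380 − $2323 = $57.

$57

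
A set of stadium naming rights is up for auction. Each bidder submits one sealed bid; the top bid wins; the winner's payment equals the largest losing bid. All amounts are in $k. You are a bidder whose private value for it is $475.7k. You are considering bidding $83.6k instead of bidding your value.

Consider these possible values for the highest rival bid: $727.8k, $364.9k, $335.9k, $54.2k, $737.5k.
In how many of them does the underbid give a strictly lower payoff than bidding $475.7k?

2

The deviation hurts exactly when the highest competing bid lies strictly between $83.6k and $475.7k — underbidding then forfeits a profitable win.
$727.8k: above both → same outcome either way.
$364.9k: inside the interval → strictly worse (loss $110.8k).
$335.9k: inside the interval → strictly worse (loss $139.8k).
$54.2k: below both → same outcome either way.
$737.5k: above both → same outcome either way.
Count: 2.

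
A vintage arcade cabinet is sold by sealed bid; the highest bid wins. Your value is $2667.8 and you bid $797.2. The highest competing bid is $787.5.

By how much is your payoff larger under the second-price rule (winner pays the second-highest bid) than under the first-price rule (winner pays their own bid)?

$9.7

You have the highest bid, so you win under either rule.
Second-price: pay $787.5 → payoff $1880.3.
First-price: pay your own bid $797.2 → payoff $1870.6.
Difference = $1880.3 − ($1870.6) = $9.7.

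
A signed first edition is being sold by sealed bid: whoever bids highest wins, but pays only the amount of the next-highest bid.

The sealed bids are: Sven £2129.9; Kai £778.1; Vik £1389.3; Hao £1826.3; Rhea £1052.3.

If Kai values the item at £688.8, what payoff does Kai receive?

Highest bid: Sven at £2129.9, so Sven wins.
Second-highest bid: Hao at £1826.3 — that is the price the winner pays.
Kai did not win, so Kai pays nothing and receives nothing: payoff £0.

£0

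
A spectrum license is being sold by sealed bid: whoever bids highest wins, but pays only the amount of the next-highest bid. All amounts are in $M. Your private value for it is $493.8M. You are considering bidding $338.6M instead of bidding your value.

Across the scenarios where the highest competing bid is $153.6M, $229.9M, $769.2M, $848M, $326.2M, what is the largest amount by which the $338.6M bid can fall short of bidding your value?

$0M

$153.6M: same outcome either way → loss $0M.
$229.9M: same outcome either way → loss $0M.
$769.2M: same outcome either way → loss $0M.
$848M: same outcome either way → loss $0M.
$326.2M: same outcome either way → loss $0M.
Maximum loss: $0M.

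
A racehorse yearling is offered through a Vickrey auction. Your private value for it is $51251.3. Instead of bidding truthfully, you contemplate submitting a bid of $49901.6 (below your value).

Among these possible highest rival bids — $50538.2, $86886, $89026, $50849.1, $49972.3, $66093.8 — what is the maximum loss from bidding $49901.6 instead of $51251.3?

$50538.2: truthful gives $713.1, deviation gives $0 → loss $713.1.
$86886: same outcome either way → loss $0.
$89026: same outcome either way → loss $0.
$50849.1: truthful gives $402.2, deviation gives $0 → loss $402.2.
$49972.3: truthful gives $1279, deviation gives $0 → loss $1279.
$66093.8: same outcome either way → loss $0.
Maximum loss: $1279.

$1279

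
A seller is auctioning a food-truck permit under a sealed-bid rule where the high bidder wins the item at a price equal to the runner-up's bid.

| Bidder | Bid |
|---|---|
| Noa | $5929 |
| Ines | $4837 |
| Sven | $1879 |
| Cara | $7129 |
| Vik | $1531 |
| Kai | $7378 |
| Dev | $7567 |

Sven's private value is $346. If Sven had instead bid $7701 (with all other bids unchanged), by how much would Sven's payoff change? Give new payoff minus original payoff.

−$7221

The highest bid among the other bidders is $7567; Sven's bid doesn't change that.
Original bid $1879: Sven is not highest (top rival bid is $7567); payoff $0.
Alternative bid $7701: Sven is highest, pays the top rival bid $7567; payoff $346 − $7567 = −$7221.
Change in payoff = −$7221 − ($0) = −$7221.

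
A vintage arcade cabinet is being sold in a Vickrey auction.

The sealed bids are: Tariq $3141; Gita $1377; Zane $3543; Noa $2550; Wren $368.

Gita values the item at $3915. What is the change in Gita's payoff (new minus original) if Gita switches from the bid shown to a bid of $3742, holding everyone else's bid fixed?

The highest bid among the other bidders is $3543; Gita's bid doesn't change that.
Original bid $1377: Gita is not highest (top rival bid is $3543); payoff $0.
Alternative bid $3742: Gita is highest, pays the top rival bid $3543; payoff $3915 − $3543 = $372.
Change in payoff = $372 − ($0) = $372.

$372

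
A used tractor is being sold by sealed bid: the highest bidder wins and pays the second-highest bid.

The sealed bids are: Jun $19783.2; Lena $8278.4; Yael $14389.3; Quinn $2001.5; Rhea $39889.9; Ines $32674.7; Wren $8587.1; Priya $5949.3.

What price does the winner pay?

$32674.7

Highest bid: Rhea at $39889.9, so Rhea wins.
Second-highest bid: Ines at $32674.7 — that is the price the winner pays.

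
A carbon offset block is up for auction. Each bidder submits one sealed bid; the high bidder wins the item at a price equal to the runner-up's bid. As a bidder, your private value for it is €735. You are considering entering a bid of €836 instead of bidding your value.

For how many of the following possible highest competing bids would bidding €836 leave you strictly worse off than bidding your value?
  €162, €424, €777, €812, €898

The deviation hurts exactly when the highest competing bid lies strictly between €735 and €836 — overbidding then wins at a price above your value.
€162: below both → same outcome either way.
€424: below both → same outcome either way.
€777: inside the interval → strictly worse (loss €42).
€812: inside the interval → strictly worse (loss €77).
€898: above both → same outcome either way.
Count: 2.

2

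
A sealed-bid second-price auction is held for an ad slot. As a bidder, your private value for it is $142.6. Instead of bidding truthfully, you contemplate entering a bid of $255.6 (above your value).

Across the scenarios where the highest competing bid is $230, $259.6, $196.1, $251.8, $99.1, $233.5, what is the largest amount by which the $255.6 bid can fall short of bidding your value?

$109.2

$230: truthful gives $0, deviation gives −$87.4 → loss $87.4.
$259.6: same outcome either way → loss $0.
$196.1: truthful gives $0, deviation gives −$53.5 → loss $53.5.
$251.8: truthful gives $0, deviation gives −$109.2 → loss $109.2.
$99.1: same outcome either way → loss $0.
$233.5: truthful gives $0, deviation gives −$90.9 → loss $90.9.
Maximum loss: $109.2.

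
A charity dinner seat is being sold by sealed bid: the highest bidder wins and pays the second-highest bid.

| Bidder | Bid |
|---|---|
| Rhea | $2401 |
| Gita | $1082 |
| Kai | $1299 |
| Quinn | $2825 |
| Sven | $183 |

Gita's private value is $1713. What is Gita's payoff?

Highest bid: Quinn at $2825, so Quinn wins.
Second-highest bid: Rhea at $2401 — that is the price the winner pays.
Gita did not win, so Gita pays nothing and receives nothing: payoff $0.

$0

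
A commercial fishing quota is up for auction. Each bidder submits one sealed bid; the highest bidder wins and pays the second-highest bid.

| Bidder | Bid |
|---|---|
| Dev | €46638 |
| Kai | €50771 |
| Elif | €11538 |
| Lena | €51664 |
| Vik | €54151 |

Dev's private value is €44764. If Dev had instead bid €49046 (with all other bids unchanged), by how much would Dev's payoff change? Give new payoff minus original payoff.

The highest bid among the other bidders is €54151; Dev's bid doesn't change that.
Original bid €46638: Dev is not highest (top rival bid is €54151); payoff €0.
Alternative bid €49046: Dev is not highest (top rival bid is €54151); payoff €0.
Change in payoff = €0 − (€0) = €0.

€0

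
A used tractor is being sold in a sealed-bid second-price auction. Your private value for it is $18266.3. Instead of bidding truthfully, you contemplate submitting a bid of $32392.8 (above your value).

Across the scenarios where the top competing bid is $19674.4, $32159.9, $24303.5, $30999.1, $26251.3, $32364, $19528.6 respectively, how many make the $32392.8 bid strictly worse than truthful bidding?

7

The deviation hurts exactly when the highest competing bid lies strictly between $18266.3 and $32392.8 — overbidding then wins at a price above your value.
$19674.4: inside the interval → strictly worse (loss $1408.1).
$32159.9: inside the interval → strictly worse (loss $13893.6).
$24303.5: inside the interval → strictly worse (loss $6037.2).
$30999.1: inside the interval → strictly worse (loss $12732.8).
$26251.3: inside the interval → strictly worse (loss $7985).
$32364: inside the interval → strictly worse (loss $14097.7).
$19528.6: inside the interval → strictly worse (loss $1262.3).
Count: 7.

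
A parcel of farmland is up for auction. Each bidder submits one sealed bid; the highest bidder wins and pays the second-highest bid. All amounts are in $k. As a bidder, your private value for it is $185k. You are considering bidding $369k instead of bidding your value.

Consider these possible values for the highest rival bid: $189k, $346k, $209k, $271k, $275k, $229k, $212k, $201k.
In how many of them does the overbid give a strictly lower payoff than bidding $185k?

The deviation hurts exactly when the highest competing bid lies strictly between $185k and $369k — overbidding then wins at a price above your value.
$189k: inside the interval → strictly worse (loss $4k).
$346k: inside the interval → strictly worse (loss $161k).
$209k: inside the interval → strictly worse (loss $24k).
$271k: inside the interval → strictly worse (loss $86k).
$275k: inside the interval → strictly worse (loss $90k).
$229k: inside the interval → strictly worse (loss $44k).
$212k: inside the interval → strictly worse (loss $27k).
$201k: inside the interval → strictly worse (loss $16k).
Count: 8.

8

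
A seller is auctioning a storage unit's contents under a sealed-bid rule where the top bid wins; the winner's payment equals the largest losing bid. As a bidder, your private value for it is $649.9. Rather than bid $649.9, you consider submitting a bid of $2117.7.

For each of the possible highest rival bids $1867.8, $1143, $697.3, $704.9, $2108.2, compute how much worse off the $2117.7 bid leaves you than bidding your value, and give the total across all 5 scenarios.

The deviation costs you only when the competing bid falls strictly between $649.9 and $2117.7; elsewhere both bids give the same outcome.
$1867.8: truthful payoff $0, deviation payoff −$1217.9 → loss $1217.9.
$1143: truthful payoff $0, deviation payoff −$493.1 → loss $493.1.
$697.3: truthful payoff $0, deviation payoff −$47.4 → loss $47.4.
$704.9: truthful payoff $0, deviation payoff −$55 → loss $55.
$2108.2: truthful payoff $0, deviation payoff −$1458.3 → loss $1458.3.
Total loss = $1217.9 + $493.1 + $47.4 + $55 + $1458.3 = $3271.7.
Because the price is fixed by the runner-up's bid, deviating from your value can only change a good outcome into a bad one — never the reverse.

$3271.7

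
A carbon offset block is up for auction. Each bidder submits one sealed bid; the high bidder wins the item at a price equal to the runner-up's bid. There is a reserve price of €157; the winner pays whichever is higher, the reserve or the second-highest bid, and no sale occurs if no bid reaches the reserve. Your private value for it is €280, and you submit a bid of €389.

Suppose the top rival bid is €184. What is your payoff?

€96

Your bid €389 is the highest and exceeds the reserve.
Price = max(second-highest bid, reserve) = max(€184, €157) = €184.
Payoff = €280 − €184 = €96.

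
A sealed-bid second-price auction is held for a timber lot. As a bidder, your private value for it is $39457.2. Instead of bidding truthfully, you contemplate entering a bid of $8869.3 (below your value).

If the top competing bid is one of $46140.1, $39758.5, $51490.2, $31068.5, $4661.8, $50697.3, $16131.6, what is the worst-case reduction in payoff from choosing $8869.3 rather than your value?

$23325.6

$46140.1: same outcome either way → loss $0.
$39758.5: same outcome either way → loss $0.
$51490.2: same outcome either way → loss $0.
$31068.5: truthful gives $8388.7, deviation gives $0 → loss $8388.7.
$4661.8: same outcome either way → loss $0.
$50697.3: same outcome either way → loss $0.
$16131.6: truthful gives $23325.6, deviation gives $0 → loss $23325.6.
Maximum loss: $23325.6.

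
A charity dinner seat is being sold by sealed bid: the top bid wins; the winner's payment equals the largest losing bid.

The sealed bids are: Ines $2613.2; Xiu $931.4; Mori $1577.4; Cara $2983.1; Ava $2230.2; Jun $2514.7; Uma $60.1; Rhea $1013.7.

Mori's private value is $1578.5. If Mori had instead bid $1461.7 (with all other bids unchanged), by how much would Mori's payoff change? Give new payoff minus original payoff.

$0

The highest bid among the other bidders is $2983.1; Mori's bid doesn't change that.
Original bid $1577.4: Mori is not highest (top rival bid is $2983.1); payoff $0.
Alternative bid $1461.7: Mori is not highest (top rival bid is $2983.1); payoff $0.
Change in payoff = $0 − ($0) = $0.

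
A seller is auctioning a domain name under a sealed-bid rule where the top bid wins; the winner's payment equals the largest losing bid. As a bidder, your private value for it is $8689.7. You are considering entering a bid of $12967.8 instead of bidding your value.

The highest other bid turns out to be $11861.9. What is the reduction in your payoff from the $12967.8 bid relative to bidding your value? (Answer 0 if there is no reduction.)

$3172.2

Bidding your value $8689.7: you lose (since $8689.7 < $11861.9). Payoff $0.
Bidding $12967.8: you win and pay $11861.9. Payoff $8689.7 − $11861.9 = −$3172.2.
The competing bid $11861.9 lies between your value and your inflated bid, so overbidding wins an item priced above your value.
Loss from deviating = $0 − (−$3172.2) = $3172.2.
In a second-price auction your bid sets only whether you win, not what you pay, so bidding your true value is weakly dominant.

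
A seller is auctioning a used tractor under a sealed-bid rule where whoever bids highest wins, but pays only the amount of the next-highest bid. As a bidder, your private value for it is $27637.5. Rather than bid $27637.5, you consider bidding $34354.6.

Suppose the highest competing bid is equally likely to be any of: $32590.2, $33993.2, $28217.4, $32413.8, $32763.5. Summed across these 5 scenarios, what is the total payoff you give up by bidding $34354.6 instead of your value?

The deviation costs you only when the competing bid falls strictly between $27637.5 and $34354.6; elsewhere both bids give the same outcome.
$32590.2: truthful payoff $0, deviation payoff −$4952.7 → loss $4952.7.
$33993.2: truthful payoff $0, deviation payoff −$6355.7 → loss $6355.7.
$28217.4: truthful payoff $0, deviation payoff −$579.9 → loss $579.9.
$32413.8: truthful payoff $0, deviation payoff −$4776.3 → loss $4776.3.
$32763.5: truthful payoff $0, deviation payoff −$5126 → loss $5126.
Total loss = $4952.7 + $6355.7 + $579.9 + $4776.3 + $5126 = $21790.6.
Truthful bidding weakly dominates here: raising your bid can only win items priced above your value, and lowering it can only forfeit items priced below.

$21790.6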